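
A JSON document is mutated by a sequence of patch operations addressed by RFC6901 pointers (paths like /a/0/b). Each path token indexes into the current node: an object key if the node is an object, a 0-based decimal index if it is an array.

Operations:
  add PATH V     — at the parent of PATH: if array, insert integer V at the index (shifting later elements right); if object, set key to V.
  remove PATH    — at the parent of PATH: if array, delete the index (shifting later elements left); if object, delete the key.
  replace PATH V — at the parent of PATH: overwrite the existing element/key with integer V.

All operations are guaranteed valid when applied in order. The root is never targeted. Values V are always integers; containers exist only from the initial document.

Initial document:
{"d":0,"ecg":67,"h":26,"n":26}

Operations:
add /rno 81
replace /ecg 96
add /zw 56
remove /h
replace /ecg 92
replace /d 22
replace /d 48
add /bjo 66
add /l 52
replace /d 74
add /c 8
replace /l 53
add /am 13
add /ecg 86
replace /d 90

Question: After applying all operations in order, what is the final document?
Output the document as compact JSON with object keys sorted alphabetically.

After op 1 (add /rno 81): {"d":0,"ecg":67,"h":26,"n":26,"rno":81}
After op 2 (replace /ecg 96): {"d":0,"ecg":96,"h":26,"n":26,"rno":81}
After op 3 (add /zw 56): {"d":0,"ecg":96,"h":26,"n":26,"rno":81,"zw":56}
After op 4 (remove /h): {"d":0,"ecg":96,"n":26,"rno":81,"zw":56}
After op 5 (replace /ecg 92): {"d":0,"ecg":92,"n":26,"rno":81,"zw":56}
After op 6 (replace /d 22): {"d":22,"ecg":92,"n":26,"rno":81,"zw":56}
After op 7 (replace /d 48): {"d":48,"ecg":92,"n":26,"rno":81,"zw":56}
After op 8 (add /bjo 66): {"bjo":66,"d":48,"ecg":92,"n":26,"rno":81,"zw":56}
After op 9 (add /l 52): {"bjo":66,"d":48,"ecg":92,"l":52,"n":26,"rno":81,"zw":56}
After op 10 (replace /d 74): {"bjo":66,"d":74,"ecg":92,"l":52,"n":26,"rno":81,"zw":56}
After op 11 (add /c 8): {"bjo":66,"c":8,"d":74,"ecg":92,"l":52,"n":26,"rno":81,"zw":56}
After op 12 (replace /l 53): {"bjo":66,"c":8,"d":74,"ecg":92,"l":53,"n":26,"rno":81,"zw":56}
After op 13 (add /am 13): {"am":13,"bjo":66,"c":8,"d":74,"ecg":92,"l":53,"n":26,"rno":81,"zw":56}
After op 14 (add /ecg 86): {"am":13,"bjo":66,"c":8,"d":74,"ecg":86,"l":53,"n":26,"rno":81,"zw":56}
After op 15 (replace /d 90): {"am":13,"bjo":66,"c":8,"d":90,"ecg":86,"l":53,"n":26,"rno":81,"zw":56}

Answer: {"am":13,"bjo":66,"c":8,"d":90,"ecg":86,"l":53,"n":26,"rno":81,"zw":56}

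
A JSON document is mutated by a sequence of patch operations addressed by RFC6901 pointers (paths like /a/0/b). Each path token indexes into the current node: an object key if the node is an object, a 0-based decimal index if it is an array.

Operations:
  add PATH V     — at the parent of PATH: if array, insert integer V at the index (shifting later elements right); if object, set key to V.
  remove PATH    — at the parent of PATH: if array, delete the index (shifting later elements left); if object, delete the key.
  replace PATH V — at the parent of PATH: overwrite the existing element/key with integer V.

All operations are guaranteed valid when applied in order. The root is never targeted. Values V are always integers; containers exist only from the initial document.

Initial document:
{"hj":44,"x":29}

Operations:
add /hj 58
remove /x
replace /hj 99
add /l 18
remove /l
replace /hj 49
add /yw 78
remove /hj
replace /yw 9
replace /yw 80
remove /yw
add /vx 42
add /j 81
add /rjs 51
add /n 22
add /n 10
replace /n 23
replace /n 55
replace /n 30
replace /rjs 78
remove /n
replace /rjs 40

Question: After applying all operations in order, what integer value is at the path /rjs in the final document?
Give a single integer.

Answer: 40

Derivation:
After op 1 (add /hj 58): {"hj":58,"x":29}
After op 2 (remove /x): {"hj":58}
After op 3 (replace /hj 99): {"hj":99}
After op 4 (add /l 18): {"hj":99,"l":18}
After op 5 (remove /l): {"hj":99}
After op 6 (replace /hj 49): {"hj":49}
After op 7 (add /yw 78): {"hj":49,"yw":78}
After op 8 (remove /hj): {"yw":78}
After op 9 (replace /yw 9): {"yw":9}
After op 10 (replace /yw 80): {"yw":80}
After op 11 (remove /yw): {}
After op 12 (add /vx 42): {"vx":42}
After op 13 (add /j 81): {"j":81,"vx":42}
After op 14 (add /rjs 51): {"j":81,"rjs":51,"vx":42}
After op 15 (add /n 22): {"j":81,"n":22,"rjs":51,"vx":42}
After op 16 (add /n 10): {"j":81,"n":10,"rjs":51,"vx":42}
After op 17 (replace /n 23): {"j":81,"n":23,"rjs":51,"vx":42}
After op 18 (replace /n 55): {"j":81,"n":55,"rjs":51,"vx":42}
After op 19 (replace /n 30): {"j":81,"n":30,"rjs":51,"vx":42}
After op 20 (replace /rjs 78): {"j":81,"n":30,"rjs":78,"vx":42}
After op 21 (remove /n): {"j":81,"rjs":78,"vx":42}
After op 22 (replace /rjs 40): {"j":81,"rjs":40,"vx":42}
Value at /rjs: 40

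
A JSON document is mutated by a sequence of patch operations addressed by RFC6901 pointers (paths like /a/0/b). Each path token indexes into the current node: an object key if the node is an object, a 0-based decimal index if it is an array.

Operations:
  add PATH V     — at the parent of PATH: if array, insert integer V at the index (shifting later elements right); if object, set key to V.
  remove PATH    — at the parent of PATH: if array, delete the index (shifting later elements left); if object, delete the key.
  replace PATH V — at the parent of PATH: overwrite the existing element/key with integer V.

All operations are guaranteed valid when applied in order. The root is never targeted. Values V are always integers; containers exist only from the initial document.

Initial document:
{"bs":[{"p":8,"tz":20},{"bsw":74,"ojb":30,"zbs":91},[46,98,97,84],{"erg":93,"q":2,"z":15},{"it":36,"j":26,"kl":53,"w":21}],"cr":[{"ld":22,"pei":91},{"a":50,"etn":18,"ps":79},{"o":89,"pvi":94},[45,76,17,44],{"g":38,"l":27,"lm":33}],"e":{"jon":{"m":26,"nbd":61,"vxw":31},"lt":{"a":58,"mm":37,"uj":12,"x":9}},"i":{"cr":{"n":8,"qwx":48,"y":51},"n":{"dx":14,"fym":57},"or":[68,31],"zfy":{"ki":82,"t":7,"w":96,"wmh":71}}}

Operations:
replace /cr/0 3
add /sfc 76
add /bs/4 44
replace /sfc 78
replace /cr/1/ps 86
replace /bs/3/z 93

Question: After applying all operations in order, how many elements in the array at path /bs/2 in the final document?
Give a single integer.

After op 1 (replace /cr/0 3): {"bs":[{"p":8,"tz":20},{"bsw":74,"ojb":30,"zbs":91},[46,98,97,84],{"erg":93,"q":2,"z":15},{"it":36,"j":26,"kl":53,"w":21}],"cr":[3,{"a":50,"etn":18,"ps":79},{"o":89,"pvi":94},[45,76,17,44],{"g":38,"l":27,"lm":33}],"e":{"jon":{"m":26,"nbd":61,"vxw":31},"lt":{"a":58,"mm":37,"uj":12,"x":9}},"i":{"cr":{"n":8,"qwx":48,"y":51},"n":{"dx":14,"fym":57},"or":[68,31],"zfy":{"ki":82,"t":7,"w":96,"wmh":71}}}
After op 2 (add /sfc 76): {"bs":[{"p":8,"tz":20},{"bsw":74,"ojb":30,"zbs":91},[46,98,97,84],{"erg":93,"q":2,"z":15},{"it":36,"j":26,"kl":53,"w":21}],"cr":[3,{"a":50,"etn":18,"ps":79},{"o":89,"pvi":94},[45,76,17,44],{"g":38,"l":27,"lm":33}],"e":{"jon":{"m":26,"nbd":61,"vxw":31},"lt":{"a":58,"mm":37,"uj":12,"x":9}},"i":{"cr":{"n":8,"qwx":48,"y":51},"n":{"dx":14,"fym":57},"or":[68,31],"zfy":{"ki":82,"t":7,"w":96,"wmh":71}},"sfc":76}
After op 3 (add /bs/4 44): {"bs":[{"p":8,"tz":20},{"bsw":74,"ojb":30,"zbs":91},[46,98,97,84],{"erg":93,"q":2,"z":15},44,{"it":36,"j":26,"kl":53,"w":21}],"cr":[3,{"a":50,"etn":18,"ps":79},{"o":89,"pvi":94},[45,76,17,44],{"g":38,"l":27,"lm":33}],"e":{"jon":{"m":26,"nbd":61,"vxw":31},"lt":{"a":58,"mm":37,"uj":12,"x":9}},"i":{"cr":{"n":8,"qwx":48,"y":51},"n":{"dx":14,"fym":57},"or":[68,31],"zfy":{"ki":82,"t":7,"w":96,"wmh":71}},"sfc":76}
After op 4 (replace /sfc 78): {"bs":[{"p":8,"tz":20},{"bsw":74,"ojb":30,"zbs":91},[46,98,97,84],{"erg":93,"q":2,"z":15},44,{"it":36,"j":26,"kl":53,"w":21}],"cr":[3,{"a":50,"etn":18,"ps":79},{"o":89,"pvi":94},[45,76,17,44],{"g":38,"l":27,"lm":33}],"e":{"jon":{"m":26,"nbd":61,"vxw":31},"lt":{"a":58,"mm":37,"uj":12,"x":9}},"i":{"cr":{"n":8,"qwx":48,"y":51},"n":{"dx":14,"fym":57},"or":[68,31],"zfy":{"ki":82,"t":7,"w":96,"wmh":71}},"sfc":78}
After op 5 (replace /cr/1/ps 86): {"bs":[{"p":8,"tz":20},{"bsw":74,"ojb":30,"zbs":91},[46,98,97,84],{"erg":93,"q":2,"z":15},44,{"it":36,"j":26,"kl":53,"w":21}],"cr":[3,{"a":50,"etn":18,"ps":86},{"o":89,"pvi":94},[45,76,17,44],{"g":38,"l":27,"lm":33}],"e":{"jon":{"m":26,"nbd":61,"vxw":31},"lt":{"a":58,"mm":37,"uj":12,"x":9}},"i":{"cr":{"n":8,"qwx":48,"y":51},"n":{"dx":14,"fym":57},"or":[68,31],"zfy":{"ki":82,"t":7,"w":96,"wmh":71}},"sfc":78}
After op 6 (replace /bs/3/z 93): {"bs":[{"p":8,"tz":20},{"bsw":74,"ojb":30,"zbs":91},[46,98,97,84],{"erg":93,"q":2,"z":93},44,{"it":36,"j":26,"kl":53,"w":21}],"cr":[3,{"a":50,"etn":18,"ps":86},{"o":89,"pvi":94},[45,76,17,44],{"g":38,"l":27,"lm":33}],"e":{"jon":{"m":26,"nbd":61,"vxw":31},"lt":{"a":58,"mm":37,"uj":12,"x":9}},"i":{"cr":{"n":8,"qwx":48,"y":51},"n":{"dx":14,"fym":57},"or":[68,31],"zfy":{"ki":82,"t":7,"w":96,"wmh":71}},"sfc":78}
Size at path /bs/2: 4

Answer: 4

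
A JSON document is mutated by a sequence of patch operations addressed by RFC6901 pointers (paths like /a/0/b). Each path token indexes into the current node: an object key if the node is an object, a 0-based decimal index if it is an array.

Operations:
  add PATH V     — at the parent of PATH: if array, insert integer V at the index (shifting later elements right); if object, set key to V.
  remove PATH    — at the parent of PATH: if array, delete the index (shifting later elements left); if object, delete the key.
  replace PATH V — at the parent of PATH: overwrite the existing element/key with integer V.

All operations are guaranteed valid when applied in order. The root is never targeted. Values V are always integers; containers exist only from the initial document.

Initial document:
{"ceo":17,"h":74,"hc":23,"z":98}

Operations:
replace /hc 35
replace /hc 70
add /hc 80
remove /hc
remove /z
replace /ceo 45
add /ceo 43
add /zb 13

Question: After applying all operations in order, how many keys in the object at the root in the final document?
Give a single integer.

Answer: 3

Derivation:
After op 1 (replace /hc 35): {"ceo":17,"h":74,"hc":35,"z":98}
After op 2 (replace /hc 70): {"ceo":17,"h":74,"hc":70,"z":98}
After op 3 (add /hc 80): {"ceo":17,"h":74,"hc":80,"z":98}
After op 4 (remove /hc): {"ceo":17,"h":74,"z":98}
After op 5 (remove /z): {"ceo":17,"h":74}
After op 6 (replace /ceo 45): {"ceo":45,"h":74}
After op 7 (add /ceo 43): {"ceo":43,"h":74}
After op 8 (add /zb 13): {"ceo":43,"h":74,"zb":13}
Size at the root: 3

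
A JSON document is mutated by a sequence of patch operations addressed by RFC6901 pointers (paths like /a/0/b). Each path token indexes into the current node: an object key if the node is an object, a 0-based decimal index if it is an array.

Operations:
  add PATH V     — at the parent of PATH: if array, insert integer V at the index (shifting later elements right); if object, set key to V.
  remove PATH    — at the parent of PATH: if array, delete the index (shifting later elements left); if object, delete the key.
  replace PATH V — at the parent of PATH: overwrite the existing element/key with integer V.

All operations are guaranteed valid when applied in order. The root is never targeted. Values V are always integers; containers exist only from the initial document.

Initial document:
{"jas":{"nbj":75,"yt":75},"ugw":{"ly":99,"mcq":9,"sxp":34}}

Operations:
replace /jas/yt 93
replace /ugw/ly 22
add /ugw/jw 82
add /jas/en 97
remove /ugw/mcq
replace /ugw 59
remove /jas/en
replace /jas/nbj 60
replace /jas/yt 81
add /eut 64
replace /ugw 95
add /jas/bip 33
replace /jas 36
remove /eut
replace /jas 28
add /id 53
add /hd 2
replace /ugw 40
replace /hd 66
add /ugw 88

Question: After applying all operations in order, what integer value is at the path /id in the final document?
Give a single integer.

Answer: 53

Derivation:
After op 1 (replace /jas/yt 93): {"jas":{"nbj":75,"yt":93},"ugw":{"ly":99,"mcq":9,"sxp":34}}
After op 2 (replace /ugw/ly 22): {"jas":{"nbj":75,"yt":93},"ugw":{"ly":22,"mcq":9,"sxp":34}}
After op 3 (add /ugw/jw 82): {"jas":{"nbj":75,"yt":93},"ugw":{"jw":82,"ly":22,"mcq":9,"sxp":34}}
After op 4 (add /jas/en 97): {"jas":{"en":97,"nbj":75,"yt":93},"ugw":{"jw":82,"ly":22,"mcq":9,"sxp":34}}
After op 5 (remove /ugw/mcq): {"jas":{"en":97,"nbj":75,"yt":93},"ugw":{"jw":82,"ly":22,"sxp":34}}
After op 6 (replace /ugw 59): {"jas":{"en":97,"nbj":75,"yt":93},"ugw":59}
After op 7 (remove /jas/en): {"jas":{"nbj":75,"yt":93},"ugw":59}
After op 8 (replace /jas/nbj 60): {"jas":{"nbj":60,"yt":93},"ugw":59}
After op 9 (replace /jas/yt 81): {"jas":{"nbj":60,"yt":81},"ugw":59}
After op 10 (add /eut 64): {"eut":64,"jas":{"nbj":60,"yt":81},"ugw":59}
After op 11 (replace /ugw 95): {"eut":64,"jas":{"nbj":60,"yt":81},"ugw":95}
After op 12 (add /jas/bip 33): {"eut":64,"jas":{"bip":33,"nbj":60,"yt":81},"ugw":95}
After op 13 (replace /jas 36): {"eut":64,"jas":36,"ugw":95}
After op 14 (remove /eut): {"jas":36,"ugw":95}
After op 15 (replace /jas 28): {"jas":28,"ugw":95}
After op 16 (add /id 53): {"id":53,"jas":28,"ugw":95}
After op 17 (add /hd 2): {"hd":2,"id":53,"jas":28,"ugw":95}
After op 18 (replace /ugw 40): {"hd":2,"id":53,"jas":28,"ugw":40}
After op 19 (replace /hd 66): {"hd":66,"id":53,"jas":28,"ugw":40}
After op 20 (add /ugw 88): {"hd":66,"id":53,"jas":28,"ugw":88}
Value at /id: 53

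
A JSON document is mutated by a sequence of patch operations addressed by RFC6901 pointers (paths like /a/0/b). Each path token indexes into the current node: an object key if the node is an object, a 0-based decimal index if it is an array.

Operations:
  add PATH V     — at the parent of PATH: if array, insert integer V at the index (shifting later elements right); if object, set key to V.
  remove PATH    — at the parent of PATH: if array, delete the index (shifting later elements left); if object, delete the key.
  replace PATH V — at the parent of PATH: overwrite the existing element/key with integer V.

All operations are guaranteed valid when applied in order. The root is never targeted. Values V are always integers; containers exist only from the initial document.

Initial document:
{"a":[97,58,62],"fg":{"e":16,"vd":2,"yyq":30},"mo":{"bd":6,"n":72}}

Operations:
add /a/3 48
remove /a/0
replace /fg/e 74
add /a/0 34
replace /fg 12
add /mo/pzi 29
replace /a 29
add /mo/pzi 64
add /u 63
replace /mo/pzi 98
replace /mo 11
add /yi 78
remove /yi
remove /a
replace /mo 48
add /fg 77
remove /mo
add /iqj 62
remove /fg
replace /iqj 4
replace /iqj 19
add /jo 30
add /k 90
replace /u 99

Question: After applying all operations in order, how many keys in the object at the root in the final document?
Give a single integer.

After op 1 (add /a/3 48): {"a":[97,58,62,48],"fg":{"e":16,"vd":2,"yyq":30},"mo":{"bd":6,"n":72}}
After op 2 (remove /a/0): {"a":[58,62,48],"fg":{"e":16,"vd":2,"yyq":30},"mo":{"bd":6,"n":72}}
After op 3 (replace /fg/e 74): {"a":[58,62,48],"fg":{"e":74,"vd":2,"yyq":30},"mo":{"bd":6,"n":72}}
After op 4 (add /a/0 34): {"a":[34,58,62,48],"fg":{"e":74,"vd":2,"yyq":30},"mo":{"bd":6,"n":72}}
After op 5 (replace /fg 12): {"a":[34,58,62,48],"fg":12,"mo":{"bd":6,"n":72}}
After op 6 (add /mo/pzi 29): {"a":[34,58,62,48],"fg":12,"mo":{"bd":6,"n":72,"pzi":29}}
After op 7 (replace /a 29): {"a":29,"fg":12,"mo":{"bd":6,"n":72,"pzi":29}}
After op 8 (add /mo/pzi 64): {"a":29,"fg":12,"mo":{"bd":6,"n":72,"pzi":64}}
After op 9 (add /u 63): {"a":29,"fg":12,"mo":{"bd":6,"n":72,"pzi":64},"u":63}
After op 10 (replace /mo/pzi 98): {"a":29,"fg":12,"mo":{"bd":6,"n":72,"pzi":98},"u":63}
After op 11 (replace /mo 11): {"a":29,"fg":12,"mo":11,"u":63}
After op 12 (add /yi 78): {"a":29,"fg":12,"mo":11,"u":63,"yi":78}
After op 13 (remove /yi): {"a":29,"fg":12,"mo":11,"u":63}
After op 14 (remove /a): {"fg":12,"mo":11,"u":63}
After op 15 (replace /mo 48): {"fg":12,"mo":48,"u":63}
After op 16 (add /fg 77): {"fg":77,"mo":48,"u":63}
After op 17 (remove /mo): {"fg":77,"u":63}
After op 18 (add /iqj 62): {"fg":77,"iqj":62,"u":63}
After op 19 (remove /fg): {"iqj":62,"u":63}
After op 20 (replace /iqj 4): {"iqj":4,"u":63}
After op 21 (replace /iqj 19): {"iqj":19,"u":63}
After op 22 (add /jo 30): {"iqj":19,"jo":30,"u":63}
After op 23 (add /k 90): {"iqj":19,"jo":30,"k":90,"u":63}
After op 24 (replace /u 99): {"iqj":19,"jo":30,"k":90,"u":99}
Size at the root: 4

Answer: 4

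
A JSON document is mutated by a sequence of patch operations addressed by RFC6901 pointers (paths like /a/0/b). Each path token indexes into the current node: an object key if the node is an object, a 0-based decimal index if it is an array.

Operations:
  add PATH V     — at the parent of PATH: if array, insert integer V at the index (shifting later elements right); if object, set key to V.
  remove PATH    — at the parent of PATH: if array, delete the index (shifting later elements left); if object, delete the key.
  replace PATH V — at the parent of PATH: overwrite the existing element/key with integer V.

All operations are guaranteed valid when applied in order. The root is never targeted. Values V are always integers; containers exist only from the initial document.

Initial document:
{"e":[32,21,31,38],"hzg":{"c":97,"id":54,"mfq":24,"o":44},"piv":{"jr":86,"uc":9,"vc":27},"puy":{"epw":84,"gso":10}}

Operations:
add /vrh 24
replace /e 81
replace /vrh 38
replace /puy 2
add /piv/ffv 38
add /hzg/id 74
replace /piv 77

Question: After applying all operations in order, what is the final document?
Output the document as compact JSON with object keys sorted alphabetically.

Answer: {"e":81,"hzg":{"c":97,"id":74,"mfq":24,"o":44},"piv":77,"puy":2,"vrh":38}

Derivation:
After op 1 (add /vrh 24): {"e":[32,21,31,38],"hzg":{"c":97,"id":54,"mfq":24,"o":44},"piv":{"jr":86,"uc":9,"vc":27},"puy":{"epw":84,"gso":10},"vrh":24}
After op 2 (replace /e 81): {"e":81,"hzg":{"c":97,"id":54,"mfq":24,"o":44},"piv":{"jr":86,"uc":9,"vc":27},"puy":{"epw":84,"gso":10},"vrh":24}
After op 3 (replace /vrh 38): {"e":81,"hzg":{"c":97,"id":54,"mfq":24,"o":44},"piv":{"jr":86,"uc":9,"vc":27},"puy":{"epw":84,"gso":10},"vrh":38}
After op 4 (replace /puy 2): {"e":81,"hzg":{"c":97,"id":54,"mfq":24,"o":44},"piv":{"jr":86,"uc":9,"vc":27},"puy":2,"vrh":38}
After op 5 (add /piv/ffv 38): {"e":81,"hzg":{"c":97,"id":54,"mfq":24,"o":44},"piv":{"ffv":38,"jr":86,"uc":9,"vc":27},"puy":2,"vrh":38}
After op 6 (add /hzg/id 74): {"e":81,"hzg":{"c":97,"id":74,"mfq":24,"o":44},"piv":{"ffv":38,"jr":86,"uc":9,"vc":27},"puy":2,"vrh":38}
After op 7 (replace /piv 77): {"e":81,"hzg":{"c":97,"id":74,"mfq":24,"o":44},"piv":77,"puy":2,"vrh":38}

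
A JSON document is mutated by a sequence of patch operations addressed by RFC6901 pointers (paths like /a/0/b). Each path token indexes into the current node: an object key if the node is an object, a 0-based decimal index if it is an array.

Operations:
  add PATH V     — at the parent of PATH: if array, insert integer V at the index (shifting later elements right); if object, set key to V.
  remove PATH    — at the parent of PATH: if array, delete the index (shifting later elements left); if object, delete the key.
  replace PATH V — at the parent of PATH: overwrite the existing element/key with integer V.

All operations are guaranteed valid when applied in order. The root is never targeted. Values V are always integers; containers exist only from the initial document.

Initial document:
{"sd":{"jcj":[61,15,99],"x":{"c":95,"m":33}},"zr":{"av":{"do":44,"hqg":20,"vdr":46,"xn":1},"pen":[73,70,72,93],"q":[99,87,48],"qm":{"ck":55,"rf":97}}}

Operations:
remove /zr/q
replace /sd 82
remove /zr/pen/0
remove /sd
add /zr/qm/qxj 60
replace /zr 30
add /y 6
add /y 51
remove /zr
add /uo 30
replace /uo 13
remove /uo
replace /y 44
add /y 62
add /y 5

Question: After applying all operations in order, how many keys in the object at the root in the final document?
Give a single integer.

After op 1 (remove /zr/q): {"sd":{"jcj":[61,15,99],"x":{"c":95,"m":33}},"zr":{"av":{"do":44,"hqg":20,"vdr":46,"xn":1},"pen":[73,70,72,93],"qm":{"ck":55,"rf":97}}}
After op 2 (replace /sd 82): {"sd":82,"zr":{"av":{"do":44,"hqg":20,"vdr":46,"xn":1},"pen":[73,70,72,93],"qm":{"ck":55,"rf":97}}}
After op 3 (remove /zr/pen/0): {"sd":82,"zr":{"av":{"do":44,"hqg":20,"vdr":46,"xn":1},"pen":[70,72,93],"qm":{"ck":55,"rf":97}}}
After op 4 (remove /sd): {"zr":{"av":{"do":44,"hqg":20,"vdr":46,"xn":1},"pen":[70,72,93],"qm":{"ck":55,"rf":97}}}
After op 5 (add /zr/qm/qxj 60): {"zr":{"av":{"do":44,"hqg":20,"vdr":46,"xn":1},"pen":[70,72,93],"qm":{"ck":55,"qxj":60,"rf":97}}}
After op 6 (replace /zr 30): {"zr":30}
After op 7 (add /y 6): {"y":6,"zr":30}
After op 8 (add /y 51): {"y":51,"zr":30}
After op 9 (remove /zr): {"y":51}
After op 10 (add /uo 30): {"uo":30,"y":51}
After op 11 (replace /uo 13): {"uo":13,"y":51}
After op 12 (remove /uo): {"y":51}
After op 13 (replace /y 44): {"y":44}
After op 14 (add /y 62): {"y":62}
After op 15 (add /y 5): {"y":5}
Size at the root: 1

Answer: 1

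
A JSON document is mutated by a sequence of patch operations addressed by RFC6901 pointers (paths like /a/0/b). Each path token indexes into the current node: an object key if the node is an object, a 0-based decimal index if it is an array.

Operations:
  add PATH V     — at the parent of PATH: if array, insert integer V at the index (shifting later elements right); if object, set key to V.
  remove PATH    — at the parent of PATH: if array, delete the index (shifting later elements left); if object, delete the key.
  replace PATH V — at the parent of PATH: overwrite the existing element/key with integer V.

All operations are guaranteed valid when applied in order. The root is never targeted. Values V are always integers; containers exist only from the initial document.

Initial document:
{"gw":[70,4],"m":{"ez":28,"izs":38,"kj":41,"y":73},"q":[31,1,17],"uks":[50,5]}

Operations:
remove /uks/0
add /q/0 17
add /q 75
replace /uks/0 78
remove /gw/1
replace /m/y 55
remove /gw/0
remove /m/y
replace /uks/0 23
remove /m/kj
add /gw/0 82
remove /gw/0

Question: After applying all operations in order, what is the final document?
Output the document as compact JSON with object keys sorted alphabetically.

After op 1 (remove /uks/0): {"gw":[70,4],"m":{"ez":28,"izs":38,"kj":41,"y":73},"q":[31,1,17],"uks":[5]}
After op 2 (add /q/0 17): {"gw":[70,4],"m":{"ez":28,"izs":38,"kj":41,"y":73},"q":[17,31,1,17],"uks":[5]}
After op 3 (add /q 75): {"gw":[70,4],"m":{"ez":28,"izs":38,"kj":41,"y":73},"q":75,"uks":[5]}
After op 4 (replace /uks/0 78): {"gw":[70,4],"m":{"ez":28,"izs":38,"kj":41,"y":73},"q":75,"uks":[78]}
After op 5 (remove /gw/1): {"gw":[70],"m":{"ez":28,"izs":38,"kj":41,"y":73},"q":75,"uks":[78]}
After op 6 (replace /m/y 55): {"gw":[70],"m":{"ez":28,"izs":38,"kj":41,"y":55},"q":75,"uks":[78]}
After op 7 (remove /gw/0): {"gw":[],"m":{"ez":28,"izs":38,"kj":41,"y":55},"q":75,"uks":[78]}
After op 8 (remove /m/y): {"gw":[],"m":{"ez":28,"izs":38,"kj":41},"q":75,"uks":[78]}
After op 9 (replace /uks/0 23): {"gw":[],"m":{"ez":28,"izs":38,"kj":41},"q":75,"uks":[23]}
After op 10 (remove /m/kj): {"gw":[],"m":{"ez":28,"izs":38},"q":75,"uks":[23]}
After op 11 (add /gw/0 82): {"gw":[82],"m":{"ez":28,"izs":38},"q":75,"uks":[23]}
After op 12 (remove /gw/0): {"gw":[],"m":{"ez":28,"izs":38},"q":75,"uks":[23]}

Answer: {"gw":[],"m":{"ez":28,"izs":38},"q":75,"uks":[23]}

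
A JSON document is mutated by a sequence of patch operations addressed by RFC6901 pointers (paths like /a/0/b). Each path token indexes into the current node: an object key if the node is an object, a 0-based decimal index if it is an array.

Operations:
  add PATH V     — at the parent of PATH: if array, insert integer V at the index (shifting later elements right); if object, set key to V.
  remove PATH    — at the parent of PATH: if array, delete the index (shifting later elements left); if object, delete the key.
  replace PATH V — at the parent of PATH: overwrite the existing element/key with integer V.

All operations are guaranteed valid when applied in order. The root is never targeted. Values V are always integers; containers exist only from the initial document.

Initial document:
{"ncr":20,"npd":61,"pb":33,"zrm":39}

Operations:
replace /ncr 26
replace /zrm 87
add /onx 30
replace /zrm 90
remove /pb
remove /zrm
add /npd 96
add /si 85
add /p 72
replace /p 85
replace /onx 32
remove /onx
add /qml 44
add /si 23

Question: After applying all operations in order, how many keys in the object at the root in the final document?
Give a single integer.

Answer: 5

Derivation:
After op 1 (replace /ncr 26): {"ncr":26,"npd":61,"pb":33,"zrm":39}
After op 2 (replace /zrm 87): {"ncr":26,"npd":61,"pb":33,"zrm":87}
After op 3 (add /onx 30): {"ncr":26,"npd":61,"onx":30,"pb":33,"zrm":87}
After op 4 (replace /zrm 90): {"ncr":26,"npd":61,"onx":30,"pb":33,"zrm":90}
After op 5 (remove /pb): {"ncr":26,"npd":61,"onx":30,"zrm":90}
After op 6 (remove /zrm): {"ncr":26,"npd":61,"onx":30}
After op 7 (add /npd 96): {"ncr":26,"npd":96,"onx":30}
After op 8 (add /si 85): {"ncr":26,"npd":96,"onx":30,"si":85}
After op 9 (add /p 72): {"ncr":26,"npd":96,"onx":30,"p":72,"si":85}
After op 10 (replace /p 85): {"ncr":26,"npd":96,"onx":30,"p":85,"si":85}
After op 11 (replace /onx 32): {"ncr":26,"npd":96,"onx":32,"p":85,"si":85}
After op 12 (remove /onx): {"ncr":26,"npd":96,"p":85,"si":85}
After op 13 (add /qml 44): {"ncr":26,"npd":96,"p":85,"qml":44,"si":85}
After op 14 (add /si 23): {"ncr":26,"npd":96,"p":85,"qml":44,"si":23}
Size at the root: 5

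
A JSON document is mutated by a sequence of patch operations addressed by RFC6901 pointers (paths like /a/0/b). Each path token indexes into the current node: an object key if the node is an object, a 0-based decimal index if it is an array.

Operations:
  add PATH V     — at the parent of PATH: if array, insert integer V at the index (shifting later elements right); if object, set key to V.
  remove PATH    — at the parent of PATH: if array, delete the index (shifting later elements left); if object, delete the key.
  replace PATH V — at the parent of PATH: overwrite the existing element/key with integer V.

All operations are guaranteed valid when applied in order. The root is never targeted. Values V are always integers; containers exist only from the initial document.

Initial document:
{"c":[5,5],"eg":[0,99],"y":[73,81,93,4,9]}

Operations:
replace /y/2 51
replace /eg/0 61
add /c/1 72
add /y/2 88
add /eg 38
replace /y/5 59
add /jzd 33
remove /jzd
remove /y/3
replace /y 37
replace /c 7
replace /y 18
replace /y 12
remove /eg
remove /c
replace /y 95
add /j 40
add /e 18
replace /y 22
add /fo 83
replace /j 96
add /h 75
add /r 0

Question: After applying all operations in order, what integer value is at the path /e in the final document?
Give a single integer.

Answer: 18

Derivation:
After op 1 (replace /y/2 51): {"c":[5,5],"eg":[0,99],"y":[73,81,51,4,9]}
After op 2 (replace /eg/0 61): {"c":[5,5],"eg":[61,99],"y":[73,81,51,4,9]}
After op 3 (add /c/1 72): {"c":[5,72,5],"eg":[61,99],"y":[73,81,51,4,9]}
After op 4 (add /y/2 88): {"c":[5,72,5],"eg":[61,99],"y":[73,81,88,51,4,9]}
After op 5 (add /eg 38): {"c":[5,72,5],"eg":38,"y":[73,81,88,51,4,9]}
After op 6 (replace /y/5 59): {"c":[5,72,5],"eg":38,"y":[73,81,88,51,4,59]}
After op 7 (add /jzd 33): {"c":[5,72,5],"eg":38,"jzd":33,"y":[73,81,88,51,4,59]}
After op 8 (remove /jzd): {"c":[5,72,5],"eg":38,"y":[73,81,88,51,4,59]}
After op 9 (remove /y/3): {"c":[5,72,5],"eg":38,"y":[73,81,88,4,59]}
After op 10 (replace /y 37): {"c":[5,72,5],"eg":38,"y":37}
After op 11 (replace /c 7): {"c":7,"eg":38,"y":37}
After op 12 (replace /y 18): {"c":7,"eg":38,"y":18}
After op 13 (replace /y 12): {"c":7,"eg":38,"y":12}
After op 14 (remove /eg): {"c":7,"y":12}
After op 15 (remove /c): {"y":12}
After op 16 (replace /y 95): {"y":95}
After op 17 (add /j 40): {"j":40,"y":95}
After op 18 (add /e 18): {"e":18,"j":40,"y":95}
After op 19 (replace /y 22): {"e":18,"j":40,"y":22}
After op 20 (add /fo 83): {"e":18,"fo":83,"j":40,"y":22}
After op 21 (replace /j 96): {"e":18,"fo":83,"j":96,"y":22}
After op 22 (add /h 75): {"e":18,"fo":83,"h":75,"j":96,"y":22}
After op 23 (add /r 0): {"e":18,"fo":83,"h":75,"j":96,"r":0,"y":22}
Value at /e: 18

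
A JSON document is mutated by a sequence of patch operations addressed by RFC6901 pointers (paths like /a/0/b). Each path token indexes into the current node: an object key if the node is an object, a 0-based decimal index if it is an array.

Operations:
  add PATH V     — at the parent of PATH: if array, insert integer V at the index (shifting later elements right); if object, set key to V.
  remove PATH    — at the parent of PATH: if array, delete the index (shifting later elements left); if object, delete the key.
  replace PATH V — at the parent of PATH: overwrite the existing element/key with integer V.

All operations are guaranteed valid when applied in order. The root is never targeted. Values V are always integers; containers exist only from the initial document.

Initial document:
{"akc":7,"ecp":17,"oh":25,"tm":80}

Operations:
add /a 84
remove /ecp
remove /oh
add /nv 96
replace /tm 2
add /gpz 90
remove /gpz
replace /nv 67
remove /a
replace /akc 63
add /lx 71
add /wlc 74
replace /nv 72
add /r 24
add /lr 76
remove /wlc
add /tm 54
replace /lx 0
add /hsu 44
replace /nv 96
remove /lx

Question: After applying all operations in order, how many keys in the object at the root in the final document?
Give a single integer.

Answer: 6

Derivation:
After op 1 (add /a 84): {"a":84,"akc":7,"ecp":17,"oh":25,"tm":80}
After op 2 (remove /ecp): {"a":84,"akc":7,"oh":25,"tm":80}
After op 3 (remove /oh): {"a":84,"akc":7,"tm":80}
After op 4 (add /nv 96): {"a":84,"akc":7,"nv":96,"tm":80}
After op 5 (replace /tm 2): {"a":84,"akc":7,"nv":96,"tm":2}
After op 6 (add /gpz 90): {"a":84,"akc":7,"gpz":90,"nv":96,"tm":2}
After op 7 (remove /gpz): {"a":84,"akc":7,"nv":96,"tm":2}
After op 8 (replace /nv 67): {"a":84,"akc":7,"nv":67,"tm":2}
After op 9 (remove /a): {"akc":7,"nv":67,"tm":2}
After op 10 (replace /akc 63): {"akc":63,"nv":67,"tm":2}
After op 11 (add /lx 71): {"akc":63,"lx":71,"nv":67,"tm":2}
After op 12 (add /wlc 74): {"akc":63,"lx":71,"nv":67,"tm":2,"wlc":74}
After op 13 (replace /nv 72): {"akc":63,"lx":71,"nv":72,"tm":2,"wlc":74}
After op 14 (add /r 24): {"akc":63,"lx":71,"nv":72,"r":24,"tm":2,"wlc":74}
After op 15 (add /lr 76): {"akc":63,"lr":76,"lx":71,"nv":72,"r":24,"tm":2,"wlc":74}
After op 16 (remove /wlc): {"akc":63,"lr":76,"lx":71,"nv":72,"r":24,"tm":2}
After op 17 (add /tm 54): {"akc":63,"lr":76,"lx":71,"nv":72,"r":24,"tm":54}
After op 18 (replace /lx 0): {"akc":63,"lr":76,"lx":0,"nv":72,"r":24,"tm":54}
After op 19 (add /hsu 44): {"akc":63,"hsu":44,"lr":76,"lx":0,"nv":72,"r":24,"tm":54}
After op 20 (replace /nv 96): {"akc":63,"hsu":44,"lr":76,"lx":0,"nv":96,"r":24,"tm":54}
After op 21 (remove /lx): {"akc":63,"hsu":44,"lr":76,"nv":96,"r":24,"tm":54}
Size at the root: 6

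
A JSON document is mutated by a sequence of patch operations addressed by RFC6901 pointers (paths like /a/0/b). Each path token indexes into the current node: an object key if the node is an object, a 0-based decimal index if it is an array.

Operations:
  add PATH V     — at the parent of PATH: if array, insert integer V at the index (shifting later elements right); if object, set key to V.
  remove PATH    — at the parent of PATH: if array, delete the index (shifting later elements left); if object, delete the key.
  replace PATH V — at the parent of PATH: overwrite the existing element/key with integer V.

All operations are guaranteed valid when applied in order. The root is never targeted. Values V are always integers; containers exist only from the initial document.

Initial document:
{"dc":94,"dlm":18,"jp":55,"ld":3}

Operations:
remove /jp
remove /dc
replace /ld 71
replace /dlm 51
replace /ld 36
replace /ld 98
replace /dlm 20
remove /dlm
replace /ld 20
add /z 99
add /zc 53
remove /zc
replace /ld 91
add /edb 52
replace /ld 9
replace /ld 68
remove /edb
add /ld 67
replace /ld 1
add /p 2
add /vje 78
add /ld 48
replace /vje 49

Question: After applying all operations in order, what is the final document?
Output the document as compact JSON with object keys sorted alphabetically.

Answer: {"ld":48,"p":2,"vje":49,"z":99}

Derivation:
After op 1 (remove /jp): {"dc":94,"dlm":18,"ld":3}
After op 2 (remove /dc): {"dlm":18,"ld":3}
After op 3 (replace /ld 71): {"dlm":18,"ld":71}
After op 4 (replace /dlm 51): {"dlm":51,"ld":71}
After op 5 (replace /ld 36): {"dlm":51,"ld":36}
After op 6 (replace /ld 98): {"dlm":51,"ld":98}
After op 7 (replace /dlm 20): {"dlm":20,"ld":98}
After op 8 (remove /dlm): {"ld":98}
After op 9 (replace /ld 20): {"ld":20}
After op 10 (add /z 99): {"ld":20,"z":99}
After op 11 (add /zc 53): {"ld":20,"z":99,"zc":53}
After op 12 (remove /zc): {"ld":20,"z":99}
After op 13 (replace /ld 91): {"ld":91,"z":99}
After op 14 (add /edb 52): {"edb":52,"ld":91,"z":99}
After op 15 (replace /ld 9): {"edb":52,"ld":9,"z":99}
After op 16 (replace /ld 68): {"edb":52,"ld":68,"z":99}
After op 17 (remove /edb): {"ld":68,"z":99}
After op 18 (add /ld 67): {"ld":67,"z":99}
After op 19 (replace /ld 1): {"ld":1,"z":99}
After op 20 (add /p 2): {"ld":1,"p":2,"z":99}
After op 21 (add /vje 78): {"ld":1,"p":2,"vje":78,"z":99}
After op 22 (add /ld 48): {"ld":48,"p":2,"vje":78,"z":99}
After op 23 (replace /vje 49): {"ld":48,"p":2,"vje":49,"z":99}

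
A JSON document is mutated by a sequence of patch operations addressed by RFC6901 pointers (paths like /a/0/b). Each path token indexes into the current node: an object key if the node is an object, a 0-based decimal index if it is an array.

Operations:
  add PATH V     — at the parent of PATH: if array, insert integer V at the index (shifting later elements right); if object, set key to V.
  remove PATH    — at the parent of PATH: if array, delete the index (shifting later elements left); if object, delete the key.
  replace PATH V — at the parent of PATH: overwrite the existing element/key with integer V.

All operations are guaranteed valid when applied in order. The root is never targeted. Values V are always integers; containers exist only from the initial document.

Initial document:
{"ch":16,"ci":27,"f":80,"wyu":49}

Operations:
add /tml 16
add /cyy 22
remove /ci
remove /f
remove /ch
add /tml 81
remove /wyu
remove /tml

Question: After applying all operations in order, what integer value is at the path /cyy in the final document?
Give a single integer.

Answer: 22

Derivation:
After op 1 (add /tml 16): {"ch":16,"ci":27,"f":80,"tml":16,"wyu":49}
After op 2 (add /cyy 22): {"ch":16,"ci":27,"cyy":22,"f":80,"tml":16,"wyu":49}
After op 3 (remove /ci): {"ch":16,"cyy":22,"f":80,"tml":16,"wyu":49}
After op 4 (remove /f): {"ch":16,"cyy":22,"tml":16,"wyu":49}
After op 5 (remove /ch): {"cyy":22,"tml":16,"wyu":49}
After op 6 (add /tml 81): {"cyy":22,"tml":81,"wyu":49}
After op 7 (remove /wyu): {"cyy":22,"tml":81}
After op 8 (remove /tml): {"cyy":22}
Value at /cyy: 22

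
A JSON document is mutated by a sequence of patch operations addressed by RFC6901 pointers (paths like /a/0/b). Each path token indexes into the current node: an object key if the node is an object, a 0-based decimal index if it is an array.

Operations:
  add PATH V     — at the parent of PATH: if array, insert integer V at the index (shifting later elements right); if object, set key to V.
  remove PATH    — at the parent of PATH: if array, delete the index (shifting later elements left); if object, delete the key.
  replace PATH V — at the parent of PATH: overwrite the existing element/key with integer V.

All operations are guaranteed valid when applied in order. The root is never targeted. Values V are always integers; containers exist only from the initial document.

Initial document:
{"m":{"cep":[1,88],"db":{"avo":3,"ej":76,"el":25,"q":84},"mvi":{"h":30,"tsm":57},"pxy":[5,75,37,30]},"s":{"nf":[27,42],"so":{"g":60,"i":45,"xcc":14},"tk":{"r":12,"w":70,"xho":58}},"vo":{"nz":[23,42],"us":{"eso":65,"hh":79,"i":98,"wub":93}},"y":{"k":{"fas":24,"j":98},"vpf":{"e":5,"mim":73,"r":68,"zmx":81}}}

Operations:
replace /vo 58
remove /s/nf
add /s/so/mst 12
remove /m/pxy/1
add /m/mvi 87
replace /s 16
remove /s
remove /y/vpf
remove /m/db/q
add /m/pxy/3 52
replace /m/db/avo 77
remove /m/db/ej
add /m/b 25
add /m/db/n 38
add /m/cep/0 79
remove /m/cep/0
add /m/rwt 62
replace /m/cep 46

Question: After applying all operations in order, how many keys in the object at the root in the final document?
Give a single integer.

Answer: 3

Derivation:
After op 1 (replace /vo 58): {"m":{"cep":[1,88],"db":{"avo":3,"ej":76,"el":25,"q":84},"mvi":{"h":30,"tsm":57},"pxy":[5,75,37,30]},"s":{"nf":[27,42],"so":{"g":60,"i":45,"xcc":14},"tk":{"r":12,"w":70,"xho":58}},"vo":58,"y":{"k":{"fas":24,"j":98},"vpf":{"e":5,"mim":73,"r":68,"zmx":81}}}
After op 2 (remove /s/nf): {"m":{"cep":[1,88],"db":{"avo":3,"ej":76,"el":25,"q":84},"mvi":{"h":30,"tsm":57},"pxy":[5,75,37,30]},"s":{"so":{"g":60,"i":45,"xcc":14},"tk":{"r":12,"w":70,"xho":58}},"vo":58,"y":{"k":{"fas":24,"j":98},"vpf":{"e":5,"mim":73,"r":68,"zmx":81}}}
After op 3 (add /s/so/mst 12): {"m":{"cep":[1,88],"db":{"avo":3,"ej":76,"el":25,"q":84},"mvi":{"h":30,"tsm":57},"pxy":[5,75,37,30]},"s":{"so":{"g":60,"i":45,"mst":12,"xcc":14},"tk":{"r":12,"w":70,"xho":58}},"vo":58,"y":{"k":{"fas":24,"j":98},"vpf":{"e":5,"mim":73,"r":68,"zmx":81}}}
After op 4 (remove /m/pxy/1): {"m":{"cep":[1,88],"db":{"avo":3,"ej":76,"el":25,"q":84},"mvi":{"h":30,"tsm":57},"pxy":[5,37,30]},"s":{"so":{"g":60,"i":45,"mst":12,"xcc":14},"tk":{"r":12,"w":70,"xho":58}},"vo":58,"y":{"k":{"fas":24,"j":98},"vpf":{"e":5,"mim":73,"r":68,"zmx":81}}}
After op 5 (add /m/mvi 87): {"m":{"cep":[1,88],"db":{"avo":3,"ej":76,"el":25,"q":84},"mvi":87,"pxy":[5,37,30]},"s":{"so":{"g":60,"i":45,"mst":12,"xcc":14},"tk":{"r":12,"w":70,"xho":58}},"vo":58,"y":{"k":{"fas":24,"j":98},"vpf":{"e":5,"mim":73,"r":68,"zmx":81}}}
After op 6 (replace /s 16): {"m":{"cep":[1,88],"db":{"avo":3,"ej":76,"el":25,"q":84},"mvi":87,"pxy":[5,37,30]},"s":16,"vo":58,"y":{"k":{"fas":24,"j":98},"vpf":{"e":5,"mim":73,"r":68,"zmx":81}}}
After op 7 (remove /s): {"m":{"cep":[1,88],"db":{"avo":3,"ej":76,"el":25,"q":84},"mvi":87,"pxy":[5,37,30]},"vo":58,"y":{"k":{"fas":24,"j":98},"vpf":{"e":5,"mim":73,"r":68,"zmx":81}}}
After op 8 (remove /y/vpf): {"m":{"cep":[1,88],"db":{"avo":3,"ej":76,"el":25,"q":84},"mvi":87,"pxy":[5,37,30]},"vo":58,"y":{"k":{"fas":24,"j":98}}}
After op 9 (remove /m/db/q): {"m":{"cep":[1,88],"db":{"avo":3,"ej":76,"el":25},"mvi":87,"pxy":[5,37,30]},"vo":58,"y":{"k":{"fas":24,"j":98}}}
After op 10 (add /m/pxy/3 52): {"m":{"cep":[1,88],"db":{"avo":3,"ej":76,"el":25},"mvi":87,"pxy":[5,37,30,52]},"vo":58,"y":{"k":{"fas":24,"j":98}}}
After op 11 (replace /m/db/avo 77): {"m":{"cep":[1,88],"db":{"avo":77,"ej":76,"el":25},"mvi":87,"pxy":[5,37,30,52]},"vo":58,"y":{"k":{"fas":24,"j":98}}}
After op 12 (remove /m/db/ej): {"m":{"cep":[1,88],"db":{"avo":77,"el":25},"mvi":87,"pxy":[5,37,30,52]},"vo":58,"y":{"k":{"fas":24,"j":98}}}
After op 13 (add /m/b 25): {"m":{"b":25,"cep":[1,88],"db":{"avo":77,"el":25},"mvi":87,"pxy":[5,37,30,52]},"vo":58,"y":{"k":{"fas":24,"j":98}}}
After op 14 (add /m/db/n 38): {"m":{"b":25,"cep":[1,88],"db":{"avo":77,"el":25,"n":38},"mvi":87,"pxy":[5,37,30,52]},"vo":58,"y":{"k":{"fas":24,"j":98}}}
After op 15 (add /m/cep/0 79): {"m":{"b":25,"cep":[79,1,88],"db":{"avo":77,"el":25,"n":38},"mvi":87,"pxy":[5,37,30,52]},"vo":58,"y":{"k":{"fas":24,"j":98}}}
After op 16 (remove /m/cep/0): {"m":{"b":25,"cep":[1,88],"db":{"avo":77,"el":25,"n":38},"mvi":87,"pxy":[5,37,30,52]},"vo":58,"y":{"k":{"fas":24,"j":98}}}
After op 17 (add /m/rwt 62): {"m":{"b":25,"cep":[1,88],"db":{"avo":77,"el":25,"n":38},"mvi":87,"pxy":[5,37,30,52],"rwt":62},"vo":58,"y":{"k":{"fas":24,"j":98}}}
After op 18 (replace /m/cep 46): {"m":{"b":25,"cep":46,"db":{"avo":77,"el":25,"n":38},"mvi":87,"pxy":[5,37,30,52],"rwt":62},"vo":58,"y":{"k":{"fas":24,"j":98}}}
Size at the root: 3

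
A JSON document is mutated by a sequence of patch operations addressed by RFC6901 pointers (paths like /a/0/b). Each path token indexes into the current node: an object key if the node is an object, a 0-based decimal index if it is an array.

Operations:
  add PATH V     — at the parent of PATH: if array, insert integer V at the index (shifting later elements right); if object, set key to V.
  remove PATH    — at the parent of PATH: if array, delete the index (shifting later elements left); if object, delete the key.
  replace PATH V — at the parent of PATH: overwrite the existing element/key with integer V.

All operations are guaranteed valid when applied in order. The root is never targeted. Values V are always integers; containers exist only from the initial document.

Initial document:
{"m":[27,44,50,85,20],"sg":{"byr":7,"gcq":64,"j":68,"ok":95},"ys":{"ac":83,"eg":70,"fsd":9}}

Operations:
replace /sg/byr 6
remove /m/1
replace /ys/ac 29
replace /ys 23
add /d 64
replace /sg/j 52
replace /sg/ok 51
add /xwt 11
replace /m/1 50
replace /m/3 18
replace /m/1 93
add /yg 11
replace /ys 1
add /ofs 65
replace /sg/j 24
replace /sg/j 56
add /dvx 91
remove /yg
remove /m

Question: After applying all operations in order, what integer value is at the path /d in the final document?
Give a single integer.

Answer: 64

Derivation:
After op 1 (replace /sg/byr 6): {"m":[27,44,50,85,20],"sg":{"byr":6,"gcq":64,"j":68,"ok":95},"ys":{"ac":83,"eg":70,"fsd":9}}
After op 2 (remove /m/1): {"m":[27,50,85,20],"sg":{"byr":6,"gcq":64,"j":68,"ok":95},"ys":{"ac":83,"eg":70,"fsd":9}}
After op 3 (replace /ys/ac 29): {"m":[27,50,85,20],"sg":{"byr":6,"gcq":64,"j":68,"ok":95},"ys":{"ac":29,"eg":70,"fsd":9}}
After op 4 (replace /ys 23): {"m":[27,50,85,20],"sg":{"byr":6,"gcq":64,"j":68,"ok":95},"ys":23}
After op 5 (add /d 64): {"d":64,"m":[27,50,85,20],"sg":{"byr":6,"gcq":64,"j":68,"ok":95},"ys":23}
After op 6 (replace /sg/j 52): {"d":64,"m":[27,50,85,20],"sg":{"byr":6,"gcq":64,"j":52,"ok":95},"ys":23}
After op 7 (replace /sg/ok 51): {"d":64,"m":[27,50,85,20],"sg":{"byr":6,"gcq":64,"j":52,"ok":51},"ys":23}
After op 8 (add /xwt 11): {"d":64,"m":[27,50,85,20],"sg":{"byr":6,"gcq":64,"j":52,"ok":51},"xwt":11,"ys":23}
After op 9 (replace /m/1 50): {"d":64,"m":[27,50,85,20],"sg":{"byr":6,"gcq":64,"j":52,"ok":51},"xwt":11,"ys":23}
After op 10 (replace /m/3 18): {"d":64,"m":[27,50,85,18],"sg":{"byr":6,"gcq":64,"j":52,"ok":51},"xwt":11,"ys":23}
After op 11 (replace /m/1 93): {"d":64,"m":[27,93,85,18],"sg":{"byr":6,"gcq":64,"j":52,"ok":51},"xwt":11,"ys":23}
After op 12 (add /yg 11): {"d":64,"m":[27,93,85,18],"sg":{"byr":6,"gcq":64,"j":52,"ok":51},"xwt":11,"yg":11,"ys":23}
After op 13 (replace /ys 1): {"d":64,"m":[27,93,85,18],"sg":{"byr":6,"gcq":64,"j":52,"ok":51},"xwt":11,"yg":11,"ys":1}
After op 14 (add /ofs 65): {"d":64,"m":[27,93,85,18],"ofs":65,"sg":{"byr":6,"gcq":64,"j":52,"ok":51},"xwt":11,"yg":11,"ys":1}
After op 15 (replace /sg/j 24): {"d":64,"m":[27,93,85,18],"ofs":65,"sg":{"byr":6,"gcq":64,"j":24,"ok":51},"xwt":11,"yg":11,"ys":1}
After op 16 (replace /sg/j 56): {"d":64,"m":[27,93,85,18],"ofs":65,"sg":{"byr":6,"gcq":64,"j":56,"ok":51},"xwt":11,"yg":11,"ys":1}
After op 17 (add /dvx 91): {"d":64,"dvx":91,"m":[27,93,85,18],"ofs":65,"sg":{"byr":6,"gcq":64,"j":56,"ok":51},"xwt":11,"yg":11,"ys":1}
After op 18 (remove /yg): {"d":64,"dvx":91,"m":[27,93,85,18],"ofs":65,"sg":{"byr":6,"gcq":64,"j":56,"ok":51},"xwt":11,"ys":1}
After op 19 (remove /m): {"d":64,"dvx":91,"ofs":65,"sg":{"byr":6,"gcq":64,"j":56,"ok":51},"xwt":11,"ys":1}
Value at /d: 64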